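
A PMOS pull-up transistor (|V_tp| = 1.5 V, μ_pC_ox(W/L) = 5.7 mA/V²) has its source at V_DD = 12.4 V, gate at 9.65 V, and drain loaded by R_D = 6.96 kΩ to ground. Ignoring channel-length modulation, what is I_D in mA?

I_D = 1.74 mA

V_SG = V_DD − V_G = 12.4 − 9.65 = 2.75 V, so V_ov = 2.75 − 1.5 = 1.25 V.
Assume saturation: I_D = ½ k_p V_ov² = 0.5 × 5.7 × 1.25² = 4.45 mA, giving V_SD = V_DD − I_D R_D = 12.4 − 4.45 × 6.96 = -18.6 V.
But -18.6 V < V_ov = 1.25 V, so the device is actually in triode.
In triode I_D = k_p[V_ov V_SD − ½ V_SD²] and I_D = (V_DD − V_SD)/R_D. Equating: 19.8 V_SD² − 50.59 V_SD + 12.4 = 0, giving V_SD = 0.275 V (the root below V_ov).
I_D = (12.4 − 0.275) / 6.96 = 1.74 mA.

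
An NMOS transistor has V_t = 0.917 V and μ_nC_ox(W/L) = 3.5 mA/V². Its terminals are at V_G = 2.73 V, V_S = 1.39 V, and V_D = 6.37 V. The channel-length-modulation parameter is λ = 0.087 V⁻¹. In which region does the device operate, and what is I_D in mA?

Saturation; I_D = 0.449 mA

V_GS = V_G − V_S = 2.73 − 1.39 = 1.34 V; V_DS = V_D − V_S = 6.37 − 1.39 = 4.98 V.
V_ov = V_GS − V_t = 1.34 − 0.917 = 0.423 V.
Since V_DS = 4.98 V ≥ V_ov = 0.423 V, the device is in saturation.
I_D = ½ k_n V_ov² (1 + λ V_DS) = 0.5 × 3.5 × 0.423² × (1 + 0.087 × 4.98) = 0.449 mA.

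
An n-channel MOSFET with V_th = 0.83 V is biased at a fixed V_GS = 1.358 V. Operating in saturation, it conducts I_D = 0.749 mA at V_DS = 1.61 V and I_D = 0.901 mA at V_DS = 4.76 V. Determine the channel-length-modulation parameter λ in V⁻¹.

With V_GS fixed, I_D ∝ (1 + λ V_DS) in saturation, so I_D2/I_D1 = (1 + λ V_DS2)/(1 + λ V_DS1).
0.901/0.749 = 1.203 = (1 + 4.76 λ)/(1 + 1.61 λ).
Solving: λ (I_D1 V_DS2 − I_D2 V_DS1) = I_D2 − I_D1, so λ = (0.901 − 0.749) / (0.749 × 4.76 − 0.901 × 1.61) = 0.152 / 2.11 = 0.0719 V⁻¹.

λ = 0.0719 V⁻¹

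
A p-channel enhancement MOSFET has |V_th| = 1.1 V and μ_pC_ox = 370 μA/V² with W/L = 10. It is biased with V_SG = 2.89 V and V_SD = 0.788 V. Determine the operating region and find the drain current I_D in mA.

Triode; I_D = 4.07 mA

k_p = μ_pC_ox · (W/L) = 3.7 mA/V².
V_ov = V_SG − |V_th| = 2.89 − 1.1 = 1.79 V.
Since V_SD = 0.788 V < V_ov = 1.79 V, the device is in the triode region.
I_D = k_p [V_ov · V_SD − ½ V_SD²] = 3.7 × [1.79 × 0.788 − 0.5 × 0.788²] = 4.07 mA.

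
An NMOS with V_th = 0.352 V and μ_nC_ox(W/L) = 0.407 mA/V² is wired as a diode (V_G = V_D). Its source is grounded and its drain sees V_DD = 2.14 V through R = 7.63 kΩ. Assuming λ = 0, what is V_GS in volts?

V_GS = 1.15 V

With gate tied to drain, V_GS = V_DS ≥ V_GS − V_th, so the device is in saturation.
KCL at the drain: ½ k_n (V_GS − V_th)² = (V_DD − V_GS)/R.
Let x = V_GS − 0.352. Then 1.55 x² + x − 1.788 = 0, giving x = 0.798 V (positive root), so V_GS = 1.15 V.
I_D = (V_DD − V_GS)/R = (2.14 − 1.15) / 7.63 = 0.13 mA.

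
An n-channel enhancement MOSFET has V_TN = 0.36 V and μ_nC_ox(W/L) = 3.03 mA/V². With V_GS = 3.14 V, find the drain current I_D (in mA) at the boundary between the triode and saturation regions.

I_D = 11.7 mA

At the boundary V_DS = V_ov = V_GS − V_TN = 3.14 − 0.36 = 2.78 V.
I_D = ½ k_n V_ov² = 0.5 × 3.03 × 2.78² = 11.7 mA.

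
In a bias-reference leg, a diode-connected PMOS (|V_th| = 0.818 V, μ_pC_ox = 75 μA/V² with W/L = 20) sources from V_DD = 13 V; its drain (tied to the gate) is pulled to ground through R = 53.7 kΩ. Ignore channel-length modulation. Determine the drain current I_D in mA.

I_D = 0.217 mA

With gate tied to drain, V_SG = V_SD ≥ V_SG − |V_th|, so the device is in saturation.
k_p = μ_pC_ox · (W/L) = 1.5 mA/V².
KCL at the drain: ½ k_p (V_SG − |V_th|)² = (V_DD − V_SG)/R.
Let x = V_SG − 0.818. Then 40.3 x² + x − 12.18 = 0, giving x = 0.538 V (positive root), so V_SG = 1.36 V.
I_D = (V_DD − V_SG)/R = (13 − 1.36) / 53.7 = 0.217 mA.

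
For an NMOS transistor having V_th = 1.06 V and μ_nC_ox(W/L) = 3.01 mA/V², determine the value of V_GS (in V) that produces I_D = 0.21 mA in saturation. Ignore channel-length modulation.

In saturation I_D = ½ k_n (V_GS − V_th)², so V_GS − V_th = √(2 I_D / k_n) = √(2 × 0.21 / 3.01) = 0.374 V.
V_GS = 1.06 + 0.374 = 1.43 V.

V_GS = 1.43 V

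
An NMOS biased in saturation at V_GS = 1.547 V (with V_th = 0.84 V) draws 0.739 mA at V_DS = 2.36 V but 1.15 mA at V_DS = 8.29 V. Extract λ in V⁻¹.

With V_GS fixed, I_D ∝ (1 + λ V_DS) in saturation, so I_D2/I_D1 = (1 + λ V_DS2)/(1 + λ V_DS1).
1.15/0.739 = 1.556 = (1 + 8.29 λ)/(1 + 2.36 λ).
Solving: λ (I_D1 V_DS2 − I_D2 V_DS1) = I_D2 − I_D1, so λ = (1.15 − 0.739) / (0.739 × 8.29 − 1.15 × 2.36) = 0.411 / 3.41 = 0.12 V⁻¹.

λ = 0.120 V⁻¹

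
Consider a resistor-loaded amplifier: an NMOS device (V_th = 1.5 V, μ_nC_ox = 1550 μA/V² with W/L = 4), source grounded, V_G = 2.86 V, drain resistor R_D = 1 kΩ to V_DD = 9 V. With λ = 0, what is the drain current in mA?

V_GS = V_G = 2.86 V, so V_ov = 2.86 − 1.5 = 1.36 V.
k_n = μ_nC_ox · (W/L) = 6.2 mA/V².
Assume saturation: I_D = ½ k_n V_ov² = 0.5 × 6.2 × 1.36² = 5.73 mA, giving V_DS = V_DD − I_D R_D = 9 − 5.73 × 1 = 3.27 V.
V_DS = 3.27 V ≥ V_ov = 1.36 V, confirming saturation.

I_D = 5.73 mA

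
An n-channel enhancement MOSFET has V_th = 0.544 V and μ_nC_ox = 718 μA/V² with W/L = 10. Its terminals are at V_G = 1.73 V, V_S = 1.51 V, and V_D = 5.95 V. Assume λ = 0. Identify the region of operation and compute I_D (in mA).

Cutoff; I_D = 0 mA

V_GS = V_G − V_S = 1.73 − 1.51 = 0.22 V; V_DS = V_D − V_S = 5.95 − 1.51 = 4.44 V.
V_GS = 0.22 V < V_th = 0.544 V, so the transistor is in cutoff.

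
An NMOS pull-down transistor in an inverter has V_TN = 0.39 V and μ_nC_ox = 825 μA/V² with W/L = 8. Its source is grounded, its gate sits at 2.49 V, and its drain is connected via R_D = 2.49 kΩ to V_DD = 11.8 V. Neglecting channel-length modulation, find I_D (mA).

V_GS = V_G = 2.49 V, so V_ov = 2.49 − 0.39 = 2.1 V.
k_n = μ_nC_ox · (W/L) = 6.6 mA/V².
Assume saturation: I_D = ½ k_n V_ov² = 0.5 × 6.6 × 2.1² = 14.6 mA, giving V_DS = V_DD − I_D R_D = 11.8 − 14.6 × 2.49 = -24.4 V.
But -24.4 V < V_ov = 2.1 V, so the device is actually in triode.
In triode I_D = k_n[V_ov V_DS − ½ V_DS²] and I_D = (V_DD − V_DS)/R_D. Equating: 8.22 V_DS² − 35.51 V_DS + 11.8 = 0, giving V_DS = 0.363 V (the root below V_ov).
I_D = (11.8 − 0.363) / 2.49 = 4.59 mA.

I_D = 4.59 mA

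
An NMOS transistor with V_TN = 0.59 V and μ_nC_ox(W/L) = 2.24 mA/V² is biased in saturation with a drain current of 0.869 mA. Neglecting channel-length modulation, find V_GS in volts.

V_GS = 1.47 V

In saturation I_D = ½ k_n (V_GS − V_TN)², so V_GS − V_TN = √(2 I_D / k_n) = √(2 × 0.869 / 2.24) = 0.881 V.
V_GS = 0.59 + 0.881 = 1.47 V.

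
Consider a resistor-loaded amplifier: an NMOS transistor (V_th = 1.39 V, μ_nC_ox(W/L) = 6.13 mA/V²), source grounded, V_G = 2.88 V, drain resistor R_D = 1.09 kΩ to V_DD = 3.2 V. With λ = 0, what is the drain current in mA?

I_D = 2.64 mA

V_GS = V_G = 2.88 V, so V_ov = 2.88 − 1.39 = 1.49 V.
Assume saturation: I_D = ½ k_n V_ov² = 0.5 × 6.13 × 1.49² = 6.8 mA, giving V_DS = V_DD − I_D R_D = 3.2 − 6.8 × 1.09 = -4.22 V.
But -4.22 V < V_ov = 1.49 V, so the device is actually in triode.
In triode I_D = k_n[V_ov V_DS − ½ V_DS²] and I_D = (V_DD − V_DS)/R_D. Equating: 3.34 V_DS² − 10.96 V_DS + 3.2 = 0, giving V_DS = 0.324 V (the root below V_ov).
I_D = (3.2 − 0.324) / 1.09 = 2.64 mA.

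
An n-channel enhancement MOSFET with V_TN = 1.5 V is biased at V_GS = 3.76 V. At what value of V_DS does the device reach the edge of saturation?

V_DS,sat = 2.26 V

The boundary between triode and saturation is V_DS = V_GS − V_TN = V_ov.
V_ov = 3.76 − 1.5 = 2.26 V.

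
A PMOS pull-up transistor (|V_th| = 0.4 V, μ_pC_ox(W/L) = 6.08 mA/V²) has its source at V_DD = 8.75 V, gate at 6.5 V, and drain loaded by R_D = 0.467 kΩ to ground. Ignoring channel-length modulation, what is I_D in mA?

V_SG = V_DD − V_G = 8.75 − 6.5 = 2.25 V, so V_ov = 2.25 − 0.4 = 1.85 V.
Assume saturation: I_D = ½ k_p V_ov² = 0.5 × 6.08 × 1.85² = 10.4 mA, giving V_SD = V_DD − I_D R_D = 8.75 − 10.4 × 0.467 = 3.89 V.
V_SD = 3.89 V ≥ V_ov = 1.85 V, confirming saturation.

I_D = 10.4 mA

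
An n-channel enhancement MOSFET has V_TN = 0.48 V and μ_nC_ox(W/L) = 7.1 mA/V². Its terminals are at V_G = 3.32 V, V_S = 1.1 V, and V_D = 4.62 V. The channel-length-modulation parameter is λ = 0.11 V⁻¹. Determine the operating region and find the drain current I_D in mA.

Saturation; I_D = 14.9 mA

V_GS = V_G − V_S = 3.32 − 1.1 = 2.22 V; V_DS = V_D − V_S = 4.62 − 1.1 = 3.52 V.
V_ov = V_GS − V_TN = 2.22 − 0.48 = 1.74 V.
Since V_DS = 3.52 V ≥ V_ov = 1.74 V, the device is in saturation.
I_D = ½ k_n V_ov² (1 + λ V_DS) = 0.5 × 7.1 × 1.74² × (1 + 0.11 × 3.52) = 14.9 mA.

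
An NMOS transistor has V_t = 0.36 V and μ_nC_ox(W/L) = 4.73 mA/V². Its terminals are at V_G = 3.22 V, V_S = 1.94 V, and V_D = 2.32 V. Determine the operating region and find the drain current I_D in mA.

V_GS = V_G − V_S = 3.22 − 1.94 = 1.28 V; V_DS = V_D − V_S = 2.32 − 1.94 = 0.38 V.
V_ov = V_GS − V_t = 1.28 − 0.36 = 0.92 V.
Since V_DS = 0.38 V < V_ov = 0.92 V, the device is in the triode region.
I_D = k_n [V_ov · V_DS − ½ V_DS²] = 4.73 × [0.92 × 0.38 − 0.5 × 0.38²] = 1.31 mA.

Triode; I_D = 1.31 mA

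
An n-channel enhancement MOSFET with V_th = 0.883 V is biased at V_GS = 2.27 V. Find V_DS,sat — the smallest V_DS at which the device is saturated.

V_DS,sat = 1.39 V

The boundary between triode and saturation is V_DS = V_GS − V_th = V_ov.
V_ov = 2.27 − 0.883 = 1.39 V.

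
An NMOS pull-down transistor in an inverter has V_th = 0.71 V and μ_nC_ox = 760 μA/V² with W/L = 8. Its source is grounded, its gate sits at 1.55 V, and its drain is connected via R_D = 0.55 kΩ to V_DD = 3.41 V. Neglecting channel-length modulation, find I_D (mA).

I_D = 2.15 mA

V_GS = V_G = 1.55 V, so V_ov = 1.55 − 0.71 = 0.84 V.
k_n = μ_nC_ox · (W/L) = 6.08 mA/V².
Assume saturation: I_D = ½ k_n V_ov² = 0.5 × 6.08 × 0.84² = 2.15 mA, giving V_DS = V_DD − I_D R_D = 3.41 − 2.15 × 0.55 = 2.23 V.
V_DS = 2.23 V ≥ V_ov = 0.84 V, confirming saturation.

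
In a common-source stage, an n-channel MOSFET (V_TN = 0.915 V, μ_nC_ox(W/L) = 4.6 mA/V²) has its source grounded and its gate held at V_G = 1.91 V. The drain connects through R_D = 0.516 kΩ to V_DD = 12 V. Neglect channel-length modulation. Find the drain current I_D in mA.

I_D = 2.28 mA

V_GS = V_G = 1.91 V, so V_ov = 1.91 − 0.915 = 0.995 V.
Assume saturation: I_D = ½ k_n V_ov² = 0.5 × 4.6 × 0.995² = 2.28 mA, giving V_DS = V_DD − I_D R_D = 12 − 2.28 × 0.516 = 10.8 V.
V_DS = 10.8 V ≥ V_ov = 0.995 V, confirming saturation.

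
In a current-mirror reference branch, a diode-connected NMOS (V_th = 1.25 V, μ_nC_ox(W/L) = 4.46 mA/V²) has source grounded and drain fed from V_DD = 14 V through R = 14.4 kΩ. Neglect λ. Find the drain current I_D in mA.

I_D = 0.843 mA

With gate tied to drain, V_GS = V_DS ≥ V_GS − V_th, so the device is in saturation.
KCL at the drain: ½ k_n (V_GS − V_th)² = (V_DD − V_GS)/R.
Let x = V_GS − 1.25. Then 32.1 x² + x − 12.75 = 0, giving x = 0.615 V (positive root), so V_GS = 1.86 V.
I_D = (V_DD − V_GS)/R = (14 − 1.86) / 14.4 = 0.843 mA.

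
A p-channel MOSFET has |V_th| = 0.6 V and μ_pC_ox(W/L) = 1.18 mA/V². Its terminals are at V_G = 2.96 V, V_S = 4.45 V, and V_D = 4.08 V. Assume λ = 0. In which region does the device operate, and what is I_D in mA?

Triode; I_D = 0.308 mA

V_SG = V_S − V_G = 4.45 − 2.96 = 1.49 V; V_SD = V_S − V_D = 4.45 − 4.08 = 0.37 V.
V_ov = V_SG − |V_th| = 1.49 − 0.6 = 0.89 V.
Since V_SD = 0.37 V < V_ov = 0.89 V, the device is in the triode region.
I_D = k_p [V_ov · V_SD − ½ V_SD²] = 1.18 × [0.89 × 0.37 − 0.5 × 0.37²] = 0.308 mA.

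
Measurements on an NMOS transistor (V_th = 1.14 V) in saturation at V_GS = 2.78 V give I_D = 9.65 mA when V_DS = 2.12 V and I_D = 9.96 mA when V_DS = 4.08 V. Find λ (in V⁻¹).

With V_GS fixed, I_D ∝ (1 + λ V_DS) in saturation, so I_D2/I_D1 = (1 + λ V_DS2)/(1 + λ V_DS1).
9.96/9.65 = 1.032 = (1 + 4.08 λ)/(1 + 2.12 λ).
Solving: λ (I_D1 V_DS2 − I_D2 V_DS1) = I_D2 − I_D1, so λ = (9.96 − 9.65) / (9.65 × 4.08 − 9.96 × 2.12) = 0.31 / 18.3 = 0.017 V⁻¹.

λ = 0.0170 V⁻¹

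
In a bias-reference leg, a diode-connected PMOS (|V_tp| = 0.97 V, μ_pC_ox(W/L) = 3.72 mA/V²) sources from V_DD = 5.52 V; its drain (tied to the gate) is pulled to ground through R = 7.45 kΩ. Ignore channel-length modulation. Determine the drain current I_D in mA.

I_D = 0.539 mA

With gate tied to drain, V_SG = V_SD ≥ V_SG − |V_tp|, so the device is in saturation.
KCL at the drain: ½ k_p (V_SG − |V_tp|)² = (V_DD − V_SG)/R.
Let x = V_SG − 0.97. Then 13.9 x² + x − 4.55 = 0, giving x = 0.538 V (positive root), so V_SG = 1.51 V.
I_D = (V_DD − V_SG)/R = (5.52 − 1.51) / 7.45 = 0.539 mA.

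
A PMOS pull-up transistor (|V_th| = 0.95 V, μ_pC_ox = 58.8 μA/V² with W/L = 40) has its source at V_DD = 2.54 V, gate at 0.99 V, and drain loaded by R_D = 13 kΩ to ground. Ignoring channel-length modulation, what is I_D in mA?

I_D = 0.184 mA

V_SG = V_DD − V_G = 2.54 − 0.99 = 1.55 V, so V_ov = 1.55 − 0.95 = 0.6 V.
k_p = μ_pC_ox · (W/L) = 2.352 mA/V².
Assume saturation: I_D = ½ k_p V_ov² = 0.5 × 2.352 × 0.6² = 0.423 mA, giving V_SD = V_DD − I_D R_D = 2.54 − 0.423 × 13 = -2.96 V.
But -2.96 V < V_ov = 0.6 V, so the device is actually in triode.
In triode I_D = k_p[V_ov V_SD − ½ V_SD²] and I_D = (V_DD − V_SD)/R_D. Equating: 15.3 V_SD² − 19.35 V_SD + 2.54 = 0, giving V_SD = 0.149 V (the root below V_ov).
I_D = (2.54 − 0.149) / 13 = 0.184 mA.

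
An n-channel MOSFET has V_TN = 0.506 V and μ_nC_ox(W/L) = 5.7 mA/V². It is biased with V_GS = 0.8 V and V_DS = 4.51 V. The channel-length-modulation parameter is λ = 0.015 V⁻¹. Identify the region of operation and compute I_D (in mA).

Saturation; I_D = 0.263 mA

V_ov = V_GS − V_TN = 0.8 − 0.506 = 0.294 V.
Since V_DS = 4.51 V ≥ V_ov = 0.294 V, the device is in saturation.
I_D = ½ k_n V_ov² (1 + λ V_DS) = 0.5 × 5.7 × 0.294² × (1 + 0.015 × 4.51) = 0.263 mA.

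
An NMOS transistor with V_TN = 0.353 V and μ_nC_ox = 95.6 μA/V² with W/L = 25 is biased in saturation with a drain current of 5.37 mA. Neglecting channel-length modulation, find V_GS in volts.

V_GS = 2.47 V

k_n = μ_nC_ox · (W/L) = 2.39 mA/V².
In saturation I_D = ½ k_n (V_GS − V_TN)², so V_GS − V_TN = √(2 I_D / k_n) = √(2 × 5.37 / 2.39) = 2.12 V.
V_GS = 0.353 + 2.12 = 2.47 V.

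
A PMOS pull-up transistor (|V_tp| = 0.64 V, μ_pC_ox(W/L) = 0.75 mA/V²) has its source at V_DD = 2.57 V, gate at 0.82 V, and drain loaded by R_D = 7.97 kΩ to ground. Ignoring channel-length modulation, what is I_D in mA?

V_SG = V_DD − V_G = 2.57 − 0.82 = 1.75 V, so V_ov = 1.75 − 0.64 = 1.11 V.
Assume saturation: I_D = ½ k_p V_ov² = 0.5 × 0.75 × 1.11² = 0.462 mA, giving V_SD = V_DD − I_D R_D = 2.57 − 0.462 × 7.97 = -1.11 V.
But -1.11 V < V_ov = 1.11 V, so the device is actually in triode.
In triode I_D = k_p[V_ov V_SD − ½ V_SD²] and I_D = (V_DD − V_SD)/R_D. Equating: 2.99 V_SD² − 7.635 V_SD + 2.57 = 0, giving V_SD = 0.399 V (the root below V_ov).
I_D = (2.57 − 0.399) / 7.97 = 0.272 mA.

I_D = 0.272 mA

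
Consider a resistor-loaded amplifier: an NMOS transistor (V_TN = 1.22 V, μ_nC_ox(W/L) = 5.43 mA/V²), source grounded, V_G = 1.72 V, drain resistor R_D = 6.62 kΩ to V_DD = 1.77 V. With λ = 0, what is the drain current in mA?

V_GS = V_G = 1.72 V, so V_ov = 1.72 − 1.22 = 0.5 V.
Assume saturation: I_D = ½ k_n V_ov² = 0.5 × 5.43 × 0.5² = 0.679 mA, giving V_DS = V_DD − I_D R_D = 1.77 − 0.679 × 6.62 = -2.72 V.
But -2.72 V < V_ov = 0.5 V, so the device is actually in triode.
In triode I_D = k_n[V_ov V_DS − ½ V_DS²] and I_D = (V_DD − V_DS)/R_D. Equating: 18 V_DS² − 18.97 V_DS + 1.77 = 0, giving V_DS = 0.103 V (the root below V_ov).
I_D = (1.77 − 0.103) / 6.62 = 0.252 mA.

I_D = 0.252 mA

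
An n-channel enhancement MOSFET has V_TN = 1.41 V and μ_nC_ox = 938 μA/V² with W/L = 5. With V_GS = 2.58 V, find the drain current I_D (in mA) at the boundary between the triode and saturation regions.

At the boundary V_DS = V_ov = V_GS − V_TN = 2.58 − 1.41 = 1.17 V.
k_n = μ_nC_ox · (W/L) = 4.69 mA/V².
I_D = ½ k_n V_ov² = 0.5 × 4.69 × 1.17² = 3.21 mA.

I_D = 3.21 mA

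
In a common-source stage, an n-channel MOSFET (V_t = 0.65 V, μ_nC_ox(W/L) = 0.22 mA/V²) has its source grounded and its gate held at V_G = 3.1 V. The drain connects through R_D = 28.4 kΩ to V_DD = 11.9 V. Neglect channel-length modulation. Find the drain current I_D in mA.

I_D = 0.388 mA

V_GS = V_G = 3.1 V, so V_ov = 3.1 − 0.65 = 2.45 V.
Assume saturation: I_D = ½ k_n V_ov² = 0.5 × 0.22 × 2.45² = 0.66 mA, giving V_DS = V_DD − I_D R_D = 11.9 − 0.66 × 28.4 = -6.85 V.
But -6.85 V < V_ov = 2.45 V, so the device is actually in triode.
In triode I_D = k_n[V_ov V_DS − ½ V_DS²] and I_D = (V_DD − V_DS)/R_D. Equating: 3.12 V_DS² − 16.31 V_DS + 11.9 = 0, giving V_DS = 0.877 V (the root below V_ov).
I_D = (11.9 − 0.877) / 28.4 = 0.388 mA.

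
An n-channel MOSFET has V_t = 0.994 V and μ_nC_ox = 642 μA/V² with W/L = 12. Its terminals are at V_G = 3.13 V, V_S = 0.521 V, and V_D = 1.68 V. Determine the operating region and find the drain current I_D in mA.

V_GS = V_G − V_S = 3.13 − 0.521 = 2.61 V; V_DS = V_D − V_S = 1.68 − 0.521 = 1.16 V.
k_n = μ_nC_ox · (W/L) = 7.704 mA/V².
V_ov = V_GS − V_t = 2.61 − 0.994 = 1.61 V.
Since V_DS = 1.16 V < V_ov = 1.61 V, the device is in the triode region.
I_D = k_n [V_ov · V_DS − ½ V_DS²] = 7.704 × [1.61 × 1.16 − 0.5 × 1.16²] = 9.25 mA.

Triode; I_D = 9.25 mA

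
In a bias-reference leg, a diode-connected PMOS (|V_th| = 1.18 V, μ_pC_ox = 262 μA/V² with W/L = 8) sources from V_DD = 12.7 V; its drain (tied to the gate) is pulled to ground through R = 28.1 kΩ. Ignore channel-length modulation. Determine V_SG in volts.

With gate tied to drain, V_SG = V_SD ≥ V_SG − |V_th|, so the device is in saturation.
k_p = μ_pC_ox · (W/L) = 2.096 mA/V².
KCL at the drain: ½ k_p (V_SG − |V_th|)² = (V_DD − V_SG)/R.
Let x = V_SG − 1.18. Then 29.4 x² + x − 11.52 = 0, giving x = 0.609 V (positive root), so V_SG = 1.79 V.
I_D = (V_DD − V_SG)/R = (12.7 − 1.79) / 28.1 = 0.388 mA.

V_SG = 1.79 V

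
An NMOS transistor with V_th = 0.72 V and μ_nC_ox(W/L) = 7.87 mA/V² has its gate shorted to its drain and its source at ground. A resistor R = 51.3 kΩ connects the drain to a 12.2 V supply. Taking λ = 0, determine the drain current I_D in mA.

I_D = 0.219 mA

With gate tied to drain, V_GS = V_DS ≥ V_GS − V_th, so the device is in saturation.
KCL at the drain: ½ k_n (V_GS − V_th)² = (V_DD − V_GS)/R.
Let x = V_GS − 0.72. Then 202 x² + x − 11.48 = 0, giving x = 0.236 V (positive root), so V_GS = 0.956 V.
I_D = (V_DD − V_GS)/R = (12.2 − 0.956) / 51.3 = 0.219 mA.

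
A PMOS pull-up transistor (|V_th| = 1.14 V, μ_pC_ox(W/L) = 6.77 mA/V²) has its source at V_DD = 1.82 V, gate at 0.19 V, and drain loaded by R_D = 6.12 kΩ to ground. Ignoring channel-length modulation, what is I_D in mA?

I_D = 0.282 mA

V_SG = V_DD − V_G = 1.82 − 0.19 = 1.63 V, so V_ov = 1.63 − 1.14 = 0.49 V.
Assume saturation: I_D = ½ k_p V_ov² = 0.5 × 6.77 × 0.49² = 0.813 mA, giving V_SD = V_DD − I_D R_D = 1.82 − 0.813 × 6.12 = -3.15 V.
But -3.15 V < V_ov = 0.49 V, so the device is actually in triode.
In triode I_D = k_p[V_ov V_SD − ½ V_SD²] and I_D = (V_DD − V_SD)/R_D. Equating: 20.7 V_SD² − 21.3 V_SD + 1.82 = 0, giving V_SD = 0.094 V (the root below V_ov).
I_D = (1.82 − 0.094) / 6.12 = 0.282 mA.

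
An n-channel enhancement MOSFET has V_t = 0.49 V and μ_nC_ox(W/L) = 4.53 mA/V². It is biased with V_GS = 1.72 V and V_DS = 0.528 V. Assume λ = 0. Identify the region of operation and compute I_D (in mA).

Triode; I_D = 2.31 mA

V_ov = V_GS − V_t = 1.72 − 0.49 = 1.23 V.
Since V_DS = 0.528 V < V_ov = 1.23 V, the device is in the triode region.
I_D = k_n [V_ov · V_DS − ½ V_DS²] = 4.53 × [1.23 × 0.528 − 0.5 × 0.528²] = 2.31 mA.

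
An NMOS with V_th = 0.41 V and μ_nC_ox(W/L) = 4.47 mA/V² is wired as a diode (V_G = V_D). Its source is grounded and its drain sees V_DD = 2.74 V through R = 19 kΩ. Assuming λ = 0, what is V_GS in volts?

With gate tied to drain, V_GS = V_DS ≥ V_GS − V_th, so the device is in saturation.
KCL at the drain: ½ k_n (V_GS − V_th)² = (V_DD − V_GS)/R.
Let x = V_GS − 0.41. Then 42.5 x² + x − 2.33 = 0, giving x = 0.223 V (positive root), so V_GS = 0.633 V.
I_D = (V_DD − V_GS)/R = (2.74 − 0.633) / 19 = 0.111 mA.

V_GS = 0.633 V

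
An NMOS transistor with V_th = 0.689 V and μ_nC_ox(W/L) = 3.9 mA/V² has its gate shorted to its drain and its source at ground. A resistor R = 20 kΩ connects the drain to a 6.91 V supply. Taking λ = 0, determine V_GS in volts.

V_GS = 1.08 V

With gate tied to drain, V_GS = V_DS ≥ V_GS − V_th, so the device is in saturation.
KCL at the drain: ½ k_n (V_GS − V_th)² = (V_DD − V_GS)/R.
Let x = V_GS − 0.689. Then 39 x² + x − 6.221 = 0, giving x = 0.387 V (positive root), so V_GS = 1.08 V.
I_D = (V_DD − V_GS)/R = (6.91 − 1.08) / 20 = 0.292 mA.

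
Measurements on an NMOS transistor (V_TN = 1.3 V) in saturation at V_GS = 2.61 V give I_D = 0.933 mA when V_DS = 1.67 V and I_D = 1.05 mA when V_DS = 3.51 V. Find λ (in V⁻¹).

λ = 0.0769 V⁻¹

With V_GS fixed, I_D ∝ (1 + λ V_DS) in saturation, so I_D2/I_D1 = (1 + λ V_DS2)/(1 + λ V_DS1).
1.05/0.933 = 1.125 = (1 + 3.51 λ)/(1 + 1.67 λ).
Solving: λ (I_D1 V_DS2 − I_D2 V_DS1) = I_D2 − I_D1, so λ = (1.05 − 0.933) / (0.933 × 3.51 − 1.05 × 1.67) = 0.117 / 1.52 = 0.0769 V⁻¹.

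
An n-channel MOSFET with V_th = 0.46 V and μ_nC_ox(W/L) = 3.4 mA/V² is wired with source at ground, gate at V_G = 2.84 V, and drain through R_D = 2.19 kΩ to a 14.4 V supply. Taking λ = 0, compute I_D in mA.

V_GS = V_G = 2.84 V, so V_ov = 2.84 − 0.46 = 2.38 V.
Assume saturation: I_D = ½ k_n V_ov² = 0.5 × 3.4 × 2.38² = 9.63 mA, giving V_DS = V_DD − I_D R_D = 14.4 − 9.63 × 2.19 = -6.69 V.
But -6.69 V < V_ov = 2.38 V, so the device is actually in triode.
In triode I_D = k_n[V_ov V_DS − ½ V_DS²] and I_D = (V_DD − V_DS)/R_D. Equating: 3.72 V_DS² − 18.72 V_DS + 14.4 = 0, giving V_DS = 0.948 V (the root below V_ov).
I_D = (14.4 − 0.948) / 2.19 = 6.14 mA.

I_D = 6.14 mA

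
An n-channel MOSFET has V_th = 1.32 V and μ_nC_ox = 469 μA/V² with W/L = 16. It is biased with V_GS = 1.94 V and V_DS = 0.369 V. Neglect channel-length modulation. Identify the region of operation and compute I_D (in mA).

Triode; I_D = 1.21 mA

k_n = μ_nC_ox · (W/L) = 7.504 mA/V².
V_ov = V_GS − V_th = 1.94 − 1.32 = 0.62 V.
Since V_DS = 0.369 V < V_ov = 0.62 V, the device is in the triode region.
I_D = k_n [V_ov · V_DS − ½ V_DS²] = 7.504 × [0.62 × 0.369 − 0.5 × 0.369²] = 1.21 mA.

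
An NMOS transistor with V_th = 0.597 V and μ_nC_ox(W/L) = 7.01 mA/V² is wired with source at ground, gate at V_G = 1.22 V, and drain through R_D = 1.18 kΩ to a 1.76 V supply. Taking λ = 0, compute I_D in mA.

V_GS = V_G = 1.22 V, so V_ov = 1.22 − 0.597 = 0.623 V.
Assume saturation: I_D = ½ k_n V_ov² = 0.5 × 7.01 × 0.623² = 1.36 mA, giving V_DS = V_DD − I_D R_D = 1.76 − 1.36 × 1.18 = 0.155 V.
But 0.155 V < V_ov = 0.623 V, so the device is actually in triode.
In triode I_D = k_n[V_ov V_DS − ½ V_DS²] and I_D = (V_DD − V_DS)/R_D. Equating: 4.14 V_DS² − 6.153 V_DS + 1.76 = 0, giving V_DS = 0.386 V (the root below V_ov).
I_D = (1.76 − 0.386) / 1.18 = 1.16 mA.

I_D = 1.16 mA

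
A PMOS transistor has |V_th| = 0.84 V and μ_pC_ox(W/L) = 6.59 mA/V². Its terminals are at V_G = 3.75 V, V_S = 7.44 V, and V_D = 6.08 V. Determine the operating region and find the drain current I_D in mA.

Triode; I_D = 19.4 mA

V_SG = V_S − V_G = 7.44 − 3.75 = 3.69 V; V_SD = V_S − V_D = 7.44 − 6.08 = 1.36 V.
V_ov = V_SG − |V_th| = 3.69 − 0.84 = 2.85 V.
Since V_SD = 1.36 V < V_ov = 2.85 V, the device is in the triode region.
I_D = k_p [V_ov · V_SD − ½ V_SD²] = 6.59 × [2.85 × 1.36 − 0.5 × 1.36²] = 19.4 mA.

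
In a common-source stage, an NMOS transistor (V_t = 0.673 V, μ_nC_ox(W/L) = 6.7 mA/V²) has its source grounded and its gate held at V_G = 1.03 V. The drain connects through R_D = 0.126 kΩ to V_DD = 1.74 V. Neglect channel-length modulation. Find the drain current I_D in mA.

V_GS = V_G = 1.03 V, so V_ov = 1.03 − 0.673 = 0.357 V.
Assume saturation: I_D = ½ k_n V_ov² = 0.5 × 6.7 × 0.357² = 0.427 mA, giving V_DS = V_DD − I_D R_D = 1.74 − 0.427 × 0.126 = 1.69 V.
V_DS = 1.69 V ≥ V_ov = 0.357 V, confirming saturation.

I_D = 0.427 mA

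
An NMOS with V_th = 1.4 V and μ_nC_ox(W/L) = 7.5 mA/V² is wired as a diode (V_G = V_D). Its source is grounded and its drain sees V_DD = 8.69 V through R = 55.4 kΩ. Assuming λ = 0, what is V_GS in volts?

With gate tied to drain, V_GS = V_DS ≥ V_GS − V_th, so the device is in saturation.
KCL at the drain: ½ k_n (V_GS − V_th)² = (V_DD − V_GS)/R.
Let x = V_GS − 1.4. Then 208 x² + x − 7.29 = 0, giving x = 0.185 V (positive root), so V_GS = 1.58 V.
I_D = (V_DD − V_GS)/R = (8.69 − 1.58) / 55.4 = 0.128 mA.

V_GS = 1.58 V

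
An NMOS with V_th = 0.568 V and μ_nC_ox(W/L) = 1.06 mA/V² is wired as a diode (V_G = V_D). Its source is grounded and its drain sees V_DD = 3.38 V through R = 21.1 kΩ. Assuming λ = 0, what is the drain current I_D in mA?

With gate tied to drain, V_GS = V_DS ≥ V_GS − V_th, so the device is in saturation.
KCL at the drain: ½ k_n (V_GS − V_th)² = (V_DD − V_GS)/R.
Let x = V_GS − 0.568. Then 11.2 x² + x − 2.812 = 0, giving x = 0.459 V (positive root), so V_GS = 1.03 V.
I_D = (V_DD − V_GS)/R = (3.38 − 1.03) / 21.1 = 0.112 mA.

I_D = 0.112 mA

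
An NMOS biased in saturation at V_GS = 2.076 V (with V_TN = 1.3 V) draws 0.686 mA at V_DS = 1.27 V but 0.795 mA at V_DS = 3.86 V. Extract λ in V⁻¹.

With V_GS fixed, I_D ∝ (1 + λ V_DS) in saturation, so I_D2/I_D1 = (1 + λ V_DS2)/(1 + λ V_DS1).
0.795/0.686 = 1.159 = (1 + 3.86 λ)/(1 + 1.27 λ).
Solving: λ (I_D1 V_DS2 − I_D2 V_DS1) = I_D2 − I_D1, so λ = (0.795 − 0.686) / (0.686 × 3.86 − 0.795 × 1.27) = 0.109 / 1.64 = 0.0665 V⁻¹.

λ = 0.0665 V⁻¹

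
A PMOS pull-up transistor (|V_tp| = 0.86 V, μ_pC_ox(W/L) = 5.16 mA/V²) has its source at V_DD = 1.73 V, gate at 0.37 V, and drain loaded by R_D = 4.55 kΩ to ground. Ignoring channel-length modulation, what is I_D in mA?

I_D = 0.345 mA

V_SG = V_DD − V_G = 1.73 − 0.37 = 1.36 V, so V_ov = 1.36 − 0.86 = 0.5 V.
Assume saturation: I_D = ½ k_p V_ov² = 0.5 × 5.16 × 0.5² = 0.645 mA, giving V_SD = V_DD − I_D R_D = 1.73 − 0.645 × 4.55 = -1.2 V.
But -1.2 V < V_ov = 0.5 V, so the device is actually in triode.
In triode I_D = k_p[V_ov V_SD − ½ V_SD²] and I_D = (V_DD − V_SD)/R_D. Equating: 11.7 V_SD² − 12.74 V_SD + 1.73 = 0, giving V_SD = 0.159 V (the root below V_ov).
I_D = (1.73 − 0.159) / 4.55 = 0.345 mA.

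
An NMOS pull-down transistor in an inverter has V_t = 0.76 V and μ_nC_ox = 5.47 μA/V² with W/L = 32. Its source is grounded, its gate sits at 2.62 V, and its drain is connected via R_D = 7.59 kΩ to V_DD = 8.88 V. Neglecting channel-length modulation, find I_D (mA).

I_D = 0.303 mA

V_GS = V_G = 2.62 V, so V_ov = 2.62 − 0.76 = 1.86 V.
k_n = μ_nC_ox · (W/L) = 0.175 mA/V².
Assume saturation: I_D = ½ k_n V_ov² = 0.5 × 0.175 × 1.86² = 0.303 mA, giving V_DS = V_DD − I_D R_D = 8.88 − 0.303 × 7.59 = 6.58 V.
V_DS = 6.58 V ≥ V_ov = 1.86 V, confirming saturation.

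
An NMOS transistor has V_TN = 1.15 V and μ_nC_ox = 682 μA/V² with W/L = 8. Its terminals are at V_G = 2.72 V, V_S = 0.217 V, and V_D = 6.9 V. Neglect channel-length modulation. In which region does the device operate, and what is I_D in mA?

Saturation; I_D = 4.99 mA

V_GS = V_G − V_S = 2.72 − 0.217 = 2.5 V; V_DS = V_D − V_S = 6.9 − 0.217 = 6.68 V.
k_n = μ_nC_ox · (W/L) = 5.456 mA/V².
V_ov = V_GS − V_TN = 2.5 − 1.15 = 1.35 V.
Since V_DS = 6.68 V ≥ V_ov = 1.35 V, the device is in saturation.
I_D = ½ k_n V_ov² = 0.5 × 5.456 × 1.35² = 4.99 mA.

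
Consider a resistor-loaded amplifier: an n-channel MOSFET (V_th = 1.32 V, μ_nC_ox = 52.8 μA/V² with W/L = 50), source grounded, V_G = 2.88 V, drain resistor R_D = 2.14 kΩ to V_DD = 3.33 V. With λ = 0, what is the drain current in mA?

V_GS = V_G = 2.88 V, so V_ov = 2.88 − 1.32 = 1.56 V.
k_n = μ_nC_ox · (W/L) = 2.64 mA/V².
Assume saturation: I_D = ½ k_n V_ov² = 0.5 × 2.64 × 1.56² = 3.21 mA, giving V_DS = V_DD − I_D R_D = 3.33 − 3.21 × 2.14 = -3.54 V.
But -3.54 V < V_ov = 1.56 V, so the device is actually in triode.
In triode I_D = k_n[V_ov V_DS − ½ V_DS²] and I_D = (V_DD − V_DS)/R_D. Equating: 2.82 V_DS² − 9.813 V_DS + 3.33 = 0, giving V_DS = 0.381 V (the root below V_ov).
I_D = (3.33 − 0.381) / 2.14 = 1.38 mA.

I_D = 1.38 mA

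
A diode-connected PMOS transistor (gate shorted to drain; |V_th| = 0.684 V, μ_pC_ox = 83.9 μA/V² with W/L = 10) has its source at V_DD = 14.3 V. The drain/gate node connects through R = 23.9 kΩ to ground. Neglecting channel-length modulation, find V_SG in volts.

With gate tied to drain, V_SG = V_SD ≥ V_SG − |V_th|, so the device is in saturation.
k_p = μ_pC_ox · (W/L) = 0.839 mA/V².
KCL at the drain: ½ k_p (V_SG − |V_th|)² = (V_DD − V_SG)/R.
Let x = V_SG − 0.684. Then 10 x² + x − 13.62 = 0, giving x = 1.12 V (positive root), so V_SG = 1.8 V.
I_D = (V_DD − V_SG)/R = (14.3 − 1.8) / 23.9 = 0.523 mA.

V_SG = 1.80 V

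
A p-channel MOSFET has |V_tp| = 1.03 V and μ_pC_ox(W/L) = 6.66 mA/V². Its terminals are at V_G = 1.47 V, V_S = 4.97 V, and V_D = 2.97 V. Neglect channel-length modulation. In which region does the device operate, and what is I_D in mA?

V_SG = V_S − V_G = 4.97 − 1.47 = 3.5 V; V_SD = V_S − V_D = 4.97 − 2.97 = 2 V.
V_ov = V_SG − |V_tp| = 3.5 − 1.03 = 2.47 V.
Since V_SD = 2 V < V_ov = 2.47 V, the device is in the triode region.
I_D = k_p [V_ov · V_SD − ½ V_SD²] = 6.66 × [2.47 × 2 − 0.5 × 2²] = 19.6 mA.

Triode; I_D = 19.6 mA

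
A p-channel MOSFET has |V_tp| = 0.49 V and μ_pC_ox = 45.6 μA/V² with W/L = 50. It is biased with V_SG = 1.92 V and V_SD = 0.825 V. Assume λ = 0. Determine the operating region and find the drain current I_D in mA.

k_p = μ_pC_ox · (W/L) = 2.28 mA/V².
V_ov = V_SG − |V_tp| = 1.92 − 0.49 = 1.43 V.
Since V_SD = 0.825 V < V_ov = 1.43 V, the device is in the triode region.
I_D = k_p [V_ov · V_SD − ½ V_SD²] = 2.28 × [1.43 × 0.825 − 0.5 × 0.825²] = 1.91 mA.

Triode; I_D = 1.91 mA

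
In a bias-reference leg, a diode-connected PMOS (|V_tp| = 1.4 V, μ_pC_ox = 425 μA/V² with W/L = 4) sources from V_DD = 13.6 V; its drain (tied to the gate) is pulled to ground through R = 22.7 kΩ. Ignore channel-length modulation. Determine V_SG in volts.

With gate tied to drain, V_SG = V_SD ≥ V_SG − |V_tp|, so the device is in saturation.
k_p = μ_pC_ox · (W/L) = 1.7 mA/V².
KCL at the drain: ½ k_p (V_SG − |V_tp|)² = (V_DD − V_SG)/R.
Let x = V_SG − 1.4. Then 19.3 x² + x − 12.2 = 0, giving x = 0.77 V (positive root), so V_SG = 2.17 V.
I_D = (V_DD − V_SG)/R = (13.6 − 2.17) / 22.7 = 0.504 mA.

V_SG = 2.17 V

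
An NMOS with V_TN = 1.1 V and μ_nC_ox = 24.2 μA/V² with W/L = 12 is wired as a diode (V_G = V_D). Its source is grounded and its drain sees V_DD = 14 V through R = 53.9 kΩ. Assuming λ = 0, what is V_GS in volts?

With gate tied to drain, V_GS = V_DS ≥ V_GS − V_TN, so the device is in saturation.
k_n = μ_nC_ox · (W/L) = 0.2904 mA/V².
KCL at the drain: ½ k_n (V_GS − V_TN)² = (V_DD − V_GS)/R.
Let x = V_GS − 1.1. Then 7.83 x² + x − 12.9 = 0, giving x = 1.22 V (positive root), so V_GS = 2.32 V.
I_D = (V_DD − V_GS)/R = (14 − 2.32) / 53.9 = 0.217 mA.

V_GS = 2.32 V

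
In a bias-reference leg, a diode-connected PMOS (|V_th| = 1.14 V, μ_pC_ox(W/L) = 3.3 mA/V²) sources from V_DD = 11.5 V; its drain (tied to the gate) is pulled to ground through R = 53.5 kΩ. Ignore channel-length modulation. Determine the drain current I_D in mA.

With gate tied to drain, V_SG = V_SD ≥ V_SG − |V_th|, so the device is in saturation.
KCL at the drain: ½ k_p (V_SG − |V_th|)² = (V_DD − V_SG)/R.
Let x = V_SG − 1.14. Then 88.3 x² + x − 10.36 = 0, giving x = 0.337 V (positive root), so V_SG = 1.48 V.
I_D = (V_DD − V_SG)/R = (11.5 − 1.48) / 53.5 = 0.187 mA.

I_D = 0.187 mA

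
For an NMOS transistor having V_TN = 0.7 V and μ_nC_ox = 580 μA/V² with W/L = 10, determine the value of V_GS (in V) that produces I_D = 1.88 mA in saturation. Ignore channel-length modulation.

V_GS = 1.51 V

k_n = μ_nC_ox · (W/L) = 5.8 mA/V².
In saturation I_D = ½ k_n (V_GS − V_TN)², so V_GS − V_TN = √(2 I_D / k_n) = √(2 × 1.88 / 5.8) = 0.805 V.
V_GS = 0.7 + 0.805 = 1.51 V.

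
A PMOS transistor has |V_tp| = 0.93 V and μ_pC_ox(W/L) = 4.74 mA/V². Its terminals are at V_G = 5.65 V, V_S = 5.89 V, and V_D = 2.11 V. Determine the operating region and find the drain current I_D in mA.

Cutoff; I_D = 0 mA

V_SG = V_S − V_G = 5.89 − 5.65 = 0.24 V; V_SD = V_S − V_D = 5.89 − 2.11 = 3.78 V.
V_SG = 0.24 V < |V_tp| = 0.93 V, so the transistor is in cutoff.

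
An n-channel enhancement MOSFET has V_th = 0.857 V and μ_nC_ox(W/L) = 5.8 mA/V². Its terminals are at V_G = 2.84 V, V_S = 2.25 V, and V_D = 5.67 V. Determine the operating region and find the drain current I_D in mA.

V_GS = V_G − V_S = 2.84 − 2.25 = 0.59 V; V_DS = V_D − V_S = 5.67 − 2.25 = 3.42 V.
V_GS = 0.59 V < V_th = 0.857 V, so the transistor is in cutoff.

Cutoff; I_D = 0 mA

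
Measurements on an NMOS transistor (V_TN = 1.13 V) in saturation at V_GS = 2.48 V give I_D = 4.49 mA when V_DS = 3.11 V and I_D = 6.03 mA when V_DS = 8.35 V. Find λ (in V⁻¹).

With V_GS fixed, I_D ∝ (1 + λ V_DS) in saturation, so I_D2/I_D1 = (1 + λ V_DS2)/(1 + λ V_DS1).
6.03/4.49 = 1.343 = (1 + 8.35 λ)/(1 + 3.11 λ).
Solving: λ (I_D1 V_DS2 − I_D2 V_DS1) = I_D2 − I_D1, so λ = (6.03 − 4.49) / (4.49 × 8.35 − 6.03 × 3.11) = 1.54 / 18.7 = 0.0822 V⁻¹.

λ = 0.0822 V⁻¹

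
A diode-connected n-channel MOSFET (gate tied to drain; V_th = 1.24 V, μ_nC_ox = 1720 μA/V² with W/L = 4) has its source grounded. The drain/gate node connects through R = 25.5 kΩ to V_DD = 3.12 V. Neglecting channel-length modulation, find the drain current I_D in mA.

I_D = 0.0682 mA

With gate tied to drain, V_GS = V_DS ≥ V_GS − V_th, so the device is in saturation.
k_n = μ_nC_ox · (W/L) = 6.88 mA/V².
KCL at the drain: ½ k_n (V_GS − V_th)² = (V_DD − V_GS)/R.
Let x = V_GS − 1.24. Then 87.7 x² + x − 1.88 = 0, giving x = 0.141 V (positive root), so V_GS = 1.38 V.
I_D = (V_DD − V_GS)/R = (3.12 − 1.38) / 25.5 = 0.0682 mA.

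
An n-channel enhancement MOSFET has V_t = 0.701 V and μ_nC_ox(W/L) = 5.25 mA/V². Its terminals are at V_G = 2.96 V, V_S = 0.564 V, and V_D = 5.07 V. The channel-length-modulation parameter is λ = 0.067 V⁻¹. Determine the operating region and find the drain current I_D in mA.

V_GS = V_G − V_S = 2.96 − 0.564 = 2.4 V; V_DS = V_D − V_S = 5.07 − 0.564 = 4.51 V.
V_ov = V_GS − V_t = 2.4 − 0.701 = 1.69 V.
Since V_DS = 4.51 V ≥ V_ov = 1.69 V, the device is in saturation.
I_D = ½ k_n V_ov² (1 + λ V_DS) = 0.5 × 5.25 × 1.69² × (1 + 0.067 × 4.51) = 9.82 mA.

Saturation; I_D = 9.82 mA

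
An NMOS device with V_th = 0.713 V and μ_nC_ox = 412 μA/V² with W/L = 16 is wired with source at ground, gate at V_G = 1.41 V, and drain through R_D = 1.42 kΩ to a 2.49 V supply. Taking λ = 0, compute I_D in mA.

V_GS = V_G = 1.41 V, so V_ov = 1.41 − 0.713 = 0.697 V.
k_n = μ_nC_ox · (W/L) = 6.592 mA/V².
Assume saturation: I_D = ½ k_n V_ov² = 0.5 × 6.592 × 0.697² = 1.6 mA, giving V_DS = V_DD − I_D R_D = 2.49 − 1.6 × 1.42 = 0.216 V.
But 0.216 V < V_ov = 0.697 V, so the device is actually in triode.
In triode I_D = k_n[V_ov V_DS − ½ V_DS²] and I_D = (V_DD − V_DS)/R_D. Equating: 4.68 V_DS² − 7.524 V_DS + 2.49 = 0, giving V_DS = 0.466 V (the root below V_ov).
I_D = (2.49 − 0.466) / 1.42 = 1.43 mA.

I_D = 1.43 mA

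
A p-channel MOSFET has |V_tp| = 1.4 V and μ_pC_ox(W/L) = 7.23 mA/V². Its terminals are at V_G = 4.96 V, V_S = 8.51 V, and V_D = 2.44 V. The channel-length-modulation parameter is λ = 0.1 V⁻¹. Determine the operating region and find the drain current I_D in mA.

V_SG = V_S − V_G = 8.51 − 4.96 = 3.55 V; V_SD = V_S − V_D = 8.51 − 2.44 = 6.07 V.
V_ov = V_SG − |V_tp| = 3.55 − 1.4 = 2.15 V.
Since V_SD = 6.07 V ≥ V_ov = 2.15 V, the device is in saturation.
I_D = ½ k_p V_ov² (1 + λ V_SD) = 0.5 × 7.23 × 2.15² × (1 + 0.1 × 6.07) = 26.9 mA.

Saturation; I_D = 26.9 mA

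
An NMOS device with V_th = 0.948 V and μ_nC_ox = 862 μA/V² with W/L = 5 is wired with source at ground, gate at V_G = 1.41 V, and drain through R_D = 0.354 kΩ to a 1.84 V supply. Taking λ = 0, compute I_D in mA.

I_D = 0.460 mA

V_GS = V_G = 1.41 V, so V_ov = 1.41 − 0.948 = 0.462 V.
k_n = μ_nC_ox · (W/L) = 4.31 mA/V².
Assume saturation: I_D = ½ k_n V_ov² = 0.5 × 4.31 × 0.462² = 0.46 mA, giving V_DS = V_DD − I_D R_D = 1.84 − 0.46 × 0.354 = 1.68 V.
V_DS = 1.68 V ≥ V_ov = 0.462 V, confirming saturation.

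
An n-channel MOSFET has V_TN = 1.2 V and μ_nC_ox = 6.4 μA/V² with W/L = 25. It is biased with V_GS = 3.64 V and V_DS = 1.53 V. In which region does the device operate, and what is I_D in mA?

Triode; I_D = 0.410 mA

k_n = μ_nC_ox · (W/L) = 0.16 mA/V².
V_ov = V_GS − V_TN = 3.64 − 1.2 = 2.44 V.
Since V_DS = 1.53 V < V_ov = 2.44 V, the device is in the triode region.
I_D = k_n [V_ov · V_DS − ½ V_DS²] = 0.16 × [2.44 × 1.53 − 0.5 × 1.53²] = 0.41 mA.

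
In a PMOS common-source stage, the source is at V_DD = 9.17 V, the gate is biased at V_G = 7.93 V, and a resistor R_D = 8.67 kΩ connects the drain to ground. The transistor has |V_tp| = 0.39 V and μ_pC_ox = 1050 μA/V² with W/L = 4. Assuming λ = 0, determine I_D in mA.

V_SG = V_DD − V_G = 9.17 − 7.93 = 1.24 V, so V_ov = 1.24 − 0.39 = 0.85 V.
k_p = μ_pC_ox · (W/L) = 4.2 mA/V².
Assume saturation: I_D = ½ k_p V_ov² = 0.5 × 4.2 × 0.85² = 1.52 mA, giving V_SD = V_DD − I_D R_D = 9.17 − 1.52 × 8.67 = -3.98 V.
But -3.98 V < V_ov = 0.85 V, so the device is actually in triode.
In triode I_D = k_p[V_ov V_SD − ½ V_SD²] and I_D = (V_DD − V_SD)/R_D. Equating: 18.2 V_SD² − 31.95 V_SD + 9.17 = 0, giving V_SD = 0.361 V (the root below V_ov).
I_D = (9.17 − 0.361) / 8.67 = 1.02 mA.

I_D = 1.02 mA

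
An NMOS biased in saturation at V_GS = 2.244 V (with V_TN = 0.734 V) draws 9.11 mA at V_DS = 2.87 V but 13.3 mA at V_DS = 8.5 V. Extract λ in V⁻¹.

With V_GS fixed, I_D ∝ (1 + λ V_DS) in saturation, so I_D2/I_D1 = (1 + λ V_DS2)/(1 + λ V_DS1).
13.3/9.11 = 1.46 = (1 + 8.5 λ)/(1 + 2.87 λ).
Solving: λ (I_D1 V_DS2 − I_D2 V_DS1) = I_D2 − I_D1, so λ = (13.3 − 9.11) / (9.11 × 8.5 − 13.3 × 2.87) = 4.19 / 39.3 = 0.107 V⁻¹.

λ = 0.107 V⁻¹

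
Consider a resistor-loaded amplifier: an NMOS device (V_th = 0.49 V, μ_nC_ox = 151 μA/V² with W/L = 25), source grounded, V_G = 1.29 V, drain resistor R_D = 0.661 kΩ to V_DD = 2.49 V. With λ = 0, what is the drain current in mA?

V_GS = V_G = 1.29 V, so V_ov = 1.29 − 0.49 = 0.8 V.
k_n = μ_nC_ox · (W/L) = 3.775 mA/V².
Assume saturation: I_D = ½ k_n V_ov² = 0.5 × 3.775 × 0.8² = 1.21 mA, giving V_DS = V_DD − I_D R_D = 2.49 − 1.21 × 0.661 = 1.69 V.
V_DS = 1.69 V ≥ V_ov = 0.8 V, confirming saturation.

I_D = 1.21 mA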